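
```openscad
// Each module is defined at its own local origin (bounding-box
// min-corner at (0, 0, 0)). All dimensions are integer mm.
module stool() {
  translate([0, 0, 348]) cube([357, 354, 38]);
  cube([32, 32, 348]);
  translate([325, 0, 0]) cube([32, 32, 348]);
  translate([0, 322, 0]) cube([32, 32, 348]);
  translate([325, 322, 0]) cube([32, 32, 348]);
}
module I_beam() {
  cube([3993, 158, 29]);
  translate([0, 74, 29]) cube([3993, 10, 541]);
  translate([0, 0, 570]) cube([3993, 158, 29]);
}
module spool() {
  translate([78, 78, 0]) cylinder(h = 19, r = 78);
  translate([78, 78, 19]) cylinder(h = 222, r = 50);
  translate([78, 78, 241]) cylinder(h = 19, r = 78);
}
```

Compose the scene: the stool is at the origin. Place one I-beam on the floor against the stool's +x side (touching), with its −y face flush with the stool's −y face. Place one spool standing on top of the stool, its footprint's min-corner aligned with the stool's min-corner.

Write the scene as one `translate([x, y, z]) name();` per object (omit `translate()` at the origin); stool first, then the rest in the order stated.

stool();
translate([357, 0, 0]) I_beam();
translate([0, 0, 386]) spool();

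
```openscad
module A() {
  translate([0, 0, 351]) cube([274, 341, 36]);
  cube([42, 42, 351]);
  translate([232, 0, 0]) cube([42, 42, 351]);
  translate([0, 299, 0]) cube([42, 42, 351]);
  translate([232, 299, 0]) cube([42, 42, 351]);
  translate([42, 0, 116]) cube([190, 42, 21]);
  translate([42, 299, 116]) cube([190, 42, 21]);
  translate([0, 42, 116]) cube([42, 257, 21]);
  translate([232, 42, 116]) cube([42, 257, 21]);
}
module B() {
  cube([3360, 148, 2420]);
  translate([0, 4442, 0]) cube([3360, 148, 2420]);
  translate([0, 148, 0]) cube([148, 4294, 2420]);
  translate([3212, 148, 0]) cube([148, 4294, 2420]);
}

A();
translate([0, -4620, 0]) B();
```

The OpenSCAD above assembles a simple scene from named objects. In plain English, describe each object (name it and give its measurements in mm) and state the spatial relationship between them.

A is a four-legged stool. The seat is 274×341 mm, 36 mm thick, top at z = 387 mm. It stands on four square legs, each 42×42 mm in cross-section, from z = 0 to the seat underside, each flush with a corner of the seat. Four stretchers, 42 mm wide and 21 mm tall, connect adjacent legs with their undersides at z = 116 mm, each running between the inner faces of the legs it joins and aligned with the legs' outer faces on the other axis.

B is a box-shaped house frame (walls only): outside footprint 3360×4590 mm, wall height 2420 mm, wall thickness 148 mm. The two y-facing walls run the full x-width; the two x-facing walls fit between the inner faces of the y-facing walls.

The house frame is on the floor beside the stool on its −y side.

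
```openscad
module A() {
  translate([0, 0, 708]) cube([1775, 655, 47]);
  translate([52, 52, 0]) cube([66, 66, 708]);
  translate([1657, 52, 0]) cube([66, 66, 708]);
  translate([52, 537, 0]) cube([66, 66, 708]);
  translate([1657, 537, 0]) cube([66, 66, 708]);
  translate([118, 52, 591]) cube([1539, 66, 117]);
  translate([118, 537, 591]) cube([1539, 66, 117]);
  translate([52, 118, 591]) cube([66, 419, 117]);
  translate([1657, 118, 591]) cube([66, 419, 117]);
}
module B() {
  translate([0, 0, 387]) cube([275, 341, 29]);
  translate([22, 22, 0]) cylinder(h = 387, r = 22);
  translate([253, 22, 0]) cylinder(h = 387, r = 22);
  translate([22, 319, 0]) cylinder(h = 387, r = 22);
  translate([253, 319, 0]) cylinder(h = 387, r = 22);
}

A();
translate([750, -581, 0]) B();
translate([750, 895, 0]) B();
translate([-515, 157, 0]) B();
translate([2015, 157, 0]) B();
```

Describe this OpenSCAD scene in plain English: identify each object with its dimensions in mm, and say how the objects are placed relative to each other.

A is a rectangular dining table. The top is 1775×655×47 mm with its upper surface at z = 755 mm. It stands on four 66×66 mm square legs, each inset 52 mm from the nearest pair of top edges, running from the floor to the underside of the top. Four apron rails, 66 mm thick and 117 mm tall, run between adjacent legs with their top edges flush with the underside of the top and their outer faces flush with the legs' outer faces.

B is a four-legged stool. The seat is a 275×341×29 mm slab whose top surface is at z = 416 mm; four round legs, each 44 mm in diameter, run from the floor (z = 0) to the underside of the seat, each leg's axis is inset half a diameter from the nearest pair of seat edges (so the leg's bounding box is flush with the corner).

Four stools sit around the table at the −y, +y, −x, +x sides.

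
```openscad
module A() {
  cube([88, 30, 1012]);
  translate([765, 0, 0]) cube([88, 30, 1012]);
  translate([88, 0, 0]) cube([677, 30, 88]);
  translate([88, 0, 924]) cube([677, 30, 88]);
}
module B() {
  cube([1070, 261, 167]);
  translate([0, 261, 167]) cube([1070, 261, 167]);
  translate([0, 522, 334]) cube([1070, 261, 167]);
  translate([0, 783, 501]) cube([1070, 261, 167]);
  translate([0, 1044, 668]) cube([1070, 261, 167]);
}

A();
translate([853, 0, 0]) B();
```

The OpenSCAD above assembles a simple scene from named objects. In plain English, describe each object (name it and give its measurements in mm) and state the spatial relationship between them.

A is a rectangular picture frame lying in the x–z plane (depth along y). The opening is 677 mm wide (x) by 836 mm tall (z), surrounded by a border 88 mm wide on all four sides. The frame is 30 mm deep and is made of two full-height vertical stiles with two horizontal rails fitted between them.

B is a straight staircase of 5 solid steps. Each step is 1070 mm wide (x), 261 mm deep (y, the going) and 167 mm tall (the rise). The first step rests on the floor; each subsequent step sits one going further in +y and one rise higher in +z, directly behind and above the previous step with no overlap.

The staircase is against the picture frame's +x side, with their −y faces flush.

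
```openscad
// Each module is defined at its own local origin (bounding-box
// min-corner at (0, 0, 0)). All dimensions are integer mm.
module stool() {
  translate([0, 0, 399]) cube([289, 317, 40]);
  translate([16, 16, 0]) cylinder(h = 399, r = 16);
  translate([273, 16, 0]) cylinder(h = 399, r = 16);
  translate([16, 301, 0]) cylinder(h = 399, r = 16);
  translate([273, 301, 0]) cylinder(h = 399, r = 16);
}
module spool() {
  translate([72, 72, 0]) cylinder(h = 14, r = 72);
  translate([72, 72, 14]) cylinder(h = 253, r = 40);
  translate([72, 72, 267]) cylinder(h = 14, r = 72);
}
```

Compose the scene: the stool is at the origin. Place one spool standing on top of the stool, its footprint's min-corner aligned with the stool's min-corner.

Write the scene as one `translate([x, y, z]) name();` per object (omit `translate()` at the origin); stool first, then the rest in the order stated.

stool();
translate([0, 0, 439]) spool();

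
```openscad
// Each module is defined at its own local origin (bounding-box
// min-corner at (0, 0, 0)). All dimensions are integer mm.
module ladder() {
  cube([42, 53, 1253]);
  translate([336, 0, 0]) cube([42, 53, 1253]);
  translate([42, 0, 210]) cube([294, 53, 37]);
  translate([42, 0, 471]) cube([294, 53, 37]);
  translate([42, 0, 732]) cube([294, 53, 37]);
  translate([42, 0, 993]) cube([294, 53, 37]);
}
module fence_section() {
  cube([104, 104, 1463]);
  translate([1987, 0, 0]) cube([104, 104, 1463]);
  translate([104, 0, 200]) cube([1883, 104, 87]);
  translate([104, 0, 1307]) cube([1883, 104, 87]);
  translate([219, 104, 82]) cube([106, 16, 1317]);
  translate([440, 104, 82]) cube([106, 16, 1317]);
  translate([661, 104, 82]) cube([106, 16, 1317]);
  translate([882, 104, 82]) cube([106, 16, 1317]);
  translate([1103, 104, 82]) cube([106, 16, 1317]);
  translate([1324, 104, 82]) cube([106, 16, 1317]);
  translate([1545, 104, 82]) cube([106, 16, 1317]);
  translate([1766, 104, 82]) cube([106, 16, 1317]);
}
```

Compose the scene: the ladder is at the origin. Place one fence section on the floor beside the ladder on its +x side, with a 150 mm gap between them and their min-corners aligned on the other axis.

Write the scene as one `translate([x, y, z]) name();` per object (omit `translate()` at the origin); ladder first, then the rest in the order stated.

ladder();
translate([528, 0, 0]) fence_section();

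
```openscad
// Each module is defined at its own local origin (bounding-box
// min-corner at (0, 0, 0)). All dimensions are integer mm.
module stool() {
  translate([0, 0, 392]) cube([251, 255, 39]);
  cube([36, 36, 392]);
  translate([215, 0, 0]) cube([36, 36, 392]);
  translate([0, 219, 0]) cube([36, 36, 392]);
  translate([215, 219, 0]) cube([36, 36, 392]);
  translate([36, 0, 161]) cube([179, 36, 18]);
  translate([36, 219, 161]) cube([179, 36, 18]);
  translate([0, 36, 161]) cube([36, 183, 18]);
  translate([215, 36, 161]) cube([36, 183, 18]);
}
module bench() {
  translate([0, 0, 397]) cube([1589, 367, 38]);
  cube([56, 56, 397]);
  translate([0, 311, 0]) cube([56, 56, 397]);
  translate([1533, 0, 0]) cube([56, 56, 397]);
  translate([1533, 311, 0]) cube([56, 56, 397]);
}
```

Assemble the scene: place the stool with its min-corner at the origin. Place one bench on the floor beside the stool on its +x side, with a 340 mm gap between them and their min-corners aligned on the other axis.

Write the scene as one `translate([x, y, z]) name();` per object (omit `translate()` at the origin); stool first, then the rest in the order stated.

stool();
translate([591, 0, 0]) bench();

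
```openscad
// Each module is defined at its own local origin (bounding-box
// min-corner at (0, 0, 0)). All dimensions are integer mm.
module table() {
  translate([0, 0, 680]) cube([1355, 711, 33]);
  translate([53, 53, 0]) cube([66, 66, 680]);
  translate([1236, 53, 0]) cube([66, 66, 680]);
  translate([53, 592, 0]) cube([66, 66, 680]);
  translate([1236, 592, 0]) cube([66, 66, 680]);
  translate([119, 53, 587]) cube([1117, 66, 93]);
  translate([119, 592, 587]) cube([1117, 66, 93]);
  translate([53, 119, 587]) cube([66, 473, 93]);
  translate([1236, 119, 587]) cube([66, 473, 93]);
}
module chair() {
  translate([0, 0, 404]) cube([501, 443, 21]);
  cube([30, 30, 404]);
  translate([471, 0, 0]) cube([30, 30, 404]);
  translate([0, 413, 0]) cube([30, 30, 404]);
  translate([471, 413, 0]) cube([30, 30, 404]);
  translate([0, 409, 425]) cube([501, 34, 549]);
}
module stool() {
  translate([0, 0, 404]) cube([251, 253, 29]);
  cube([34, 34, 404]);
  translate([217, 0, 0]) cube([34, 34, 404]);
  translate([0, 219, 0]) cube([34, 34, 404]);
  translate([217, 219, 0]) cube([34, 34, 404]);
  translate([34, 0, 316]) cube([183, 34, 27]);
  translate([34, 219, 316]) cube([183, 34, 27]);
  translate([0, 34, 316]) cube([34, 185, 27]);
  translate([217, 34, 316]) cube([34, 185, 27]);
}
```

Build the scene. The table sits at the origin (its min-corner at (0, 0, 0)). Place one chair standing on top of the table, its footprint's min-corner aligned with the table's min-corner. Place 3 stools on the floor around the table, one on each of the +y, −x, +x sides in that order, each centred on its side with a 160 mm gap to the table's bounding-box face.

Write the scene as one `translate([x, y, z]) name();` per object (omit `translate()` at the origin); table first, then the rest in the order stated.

table();
translate([0, 0, 713]) chair();
translate([552, 871, 0]) stool();
translate([-411, 229, 0]) stool();
translate([1515, 229, 0]) stool();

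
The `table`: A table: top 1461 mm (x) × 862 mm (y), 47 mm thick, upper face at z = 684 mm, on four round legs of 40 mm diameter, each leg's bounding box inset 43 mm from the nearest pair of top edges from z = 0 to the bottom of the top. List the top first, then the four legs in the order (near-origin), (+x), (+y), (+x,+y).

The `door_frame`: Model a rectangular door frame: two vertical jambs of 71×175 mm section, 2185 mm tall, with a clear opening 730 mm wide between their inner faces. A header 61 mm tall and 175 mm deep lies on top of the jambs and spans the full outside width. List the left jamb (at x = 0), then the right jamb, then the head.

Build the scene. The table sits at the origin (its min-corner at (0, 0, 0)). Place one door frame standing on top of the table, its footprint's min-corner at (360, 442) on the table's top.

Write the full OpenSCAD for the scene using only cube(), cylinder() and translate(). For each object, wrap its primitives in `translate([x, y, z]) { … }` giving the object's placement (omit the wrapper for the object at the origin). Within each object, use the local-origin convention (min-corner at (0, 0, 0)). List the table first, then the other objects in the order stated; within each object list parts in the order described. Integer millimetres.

translate([0, 0, 637]) cube([1461, 862, 47]);
translate([63, 63, 0]) cylinder(h = 637, r = 20);
translate([1398, 63, 0]) cylinder(h = 637, r = 20);
translate([63, 799, 0]) cylinder(h = 637, r = 20);
translate([1398, 799, 0]) cylinder(h = 637, r = 20);
translate([360, 442, 684]) {
  cube([71, 175, 2185]);
  translate([801, 0, 0]) cube([71, 175, 2185]);
  translate([0, 0, 2185]) cube([872, 175, 61]);
}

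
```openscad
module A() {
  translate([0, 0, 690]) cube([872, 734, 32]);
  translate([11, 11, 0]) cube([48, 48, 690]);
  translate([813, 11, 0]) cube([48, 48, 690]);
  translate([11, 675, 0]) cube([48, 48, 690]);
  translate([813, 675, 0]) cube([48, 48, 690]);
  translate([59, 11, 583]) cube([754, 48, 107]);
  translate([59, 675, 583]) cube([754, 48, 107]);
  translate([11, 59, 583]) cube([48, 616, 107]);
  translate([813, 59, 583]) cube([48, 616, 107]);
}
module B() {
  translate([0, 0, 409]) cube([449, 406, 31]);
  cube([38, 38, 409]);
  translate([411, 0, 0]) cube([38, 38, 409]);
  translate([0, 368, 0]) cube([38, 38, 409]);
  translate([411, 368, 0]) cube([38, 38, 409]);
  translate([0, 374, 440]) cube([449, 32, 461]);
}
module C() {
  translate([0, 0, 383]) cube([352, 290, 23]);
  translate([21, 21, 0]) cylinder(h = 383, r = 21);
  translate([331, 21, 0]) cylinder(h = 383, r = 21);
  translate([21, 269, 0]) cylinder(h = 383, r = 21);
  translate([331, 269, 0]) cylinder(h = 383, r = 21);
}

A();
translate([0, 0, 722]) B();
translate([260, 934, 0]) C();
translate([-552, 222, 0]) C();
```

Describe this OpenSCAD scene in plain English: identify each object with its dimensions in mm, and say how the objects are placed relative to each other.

A is a table with a 872×734 mm rectangular top, 32 mm thick, top surface at z = 722 mm, supported by four 48×48 mm square legs, each inset 11 mm from the nearest pair of top edges, running from the floor. Four apron rails, 48 mm thick and 107 mm tall, run between adjacent legs with their top edges flush with the underside of the top and their outer faces flush with the legs' outer faces.

B is a chair: 449×406 mm seat, 31 mm thick, top at z = 440 mm, on four 38 mm square corner legs flush with the seat edges. A 32 mm thick backrest slab spans the full seat width, extending 461 mm above the seat top, its back face flush with the seat's +y edge.

C is a simple wooden stool: a rectangular seat 352 mm (x) by 290 mm (y), 23 mm thick, top face at z = 406 mm, on four round legs, each 42 mm in diameter. The legs rest on z = 0, each leg's axis is inset half a diameter from the nearest pair of seat edges (so the leg's bounding box is flush with the corner).

The chair is on top of the table. Two stools sit around the table at the +y, −x sides.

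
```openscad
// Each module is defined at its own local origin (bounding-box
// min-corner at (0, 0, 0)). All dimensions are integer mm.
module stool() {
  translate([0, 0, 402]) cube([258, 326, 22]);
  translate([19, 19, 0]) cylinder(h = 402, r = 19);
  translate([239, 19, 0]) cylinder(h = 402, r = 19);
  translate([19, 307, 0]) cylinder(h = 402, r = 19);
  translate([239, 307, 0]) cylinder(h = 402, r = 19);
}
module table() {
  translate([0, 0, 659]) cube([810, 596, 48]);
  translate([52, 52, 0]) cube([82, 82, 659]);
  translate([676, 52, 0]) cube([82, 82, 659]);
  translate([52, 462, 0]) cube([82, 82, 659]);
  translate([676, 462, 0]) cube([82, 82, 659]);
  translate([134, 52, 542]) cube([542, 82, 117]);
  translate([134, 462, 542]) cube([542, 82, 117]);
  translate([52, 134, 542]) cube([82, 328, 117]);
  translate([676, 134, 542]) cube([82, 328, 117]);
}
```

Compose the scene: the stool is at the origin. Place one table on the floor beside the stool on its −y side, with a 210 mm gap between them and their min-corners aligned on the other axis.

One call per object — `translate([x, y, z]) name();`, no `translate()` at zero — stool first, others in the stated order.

stool();
translate([0, -806, 0]) table();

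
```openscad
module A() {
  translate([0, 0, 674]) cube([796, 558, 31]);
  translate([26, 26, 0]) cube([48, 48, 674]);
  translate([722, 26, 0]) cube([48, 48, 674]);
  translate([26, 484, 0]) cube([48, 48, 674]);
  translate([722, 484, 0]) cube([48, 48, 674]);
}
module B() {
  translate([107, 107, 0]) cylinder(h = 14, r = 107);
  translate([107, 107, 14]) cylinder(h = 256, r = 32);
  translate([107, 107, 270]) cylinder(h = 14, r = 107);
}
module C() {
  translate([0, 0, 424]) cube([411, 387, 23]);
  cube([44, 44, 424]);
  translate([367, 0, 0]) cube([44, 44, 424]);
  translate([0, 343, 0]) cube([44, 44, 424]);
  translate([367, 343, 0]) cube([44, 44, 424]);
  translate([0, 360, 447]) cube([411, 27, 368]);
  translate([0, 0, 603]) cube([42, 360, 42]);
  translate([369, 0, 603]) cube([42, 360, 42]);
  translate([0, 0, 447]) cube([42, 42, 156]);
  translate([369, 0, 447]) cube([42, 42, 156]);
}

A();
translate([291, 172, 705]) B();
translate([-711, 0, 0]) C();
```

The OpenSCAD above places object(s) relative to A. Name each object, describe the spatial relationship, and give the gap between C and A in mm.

The chair's nearest face is 300 mm from the table's −x face.

A is a table. B is a spool. C is a chair. The spool is on top of the table, centred. The chair is on the floor beside the table on its −x side. The gap between the chair and the table is 300 mm.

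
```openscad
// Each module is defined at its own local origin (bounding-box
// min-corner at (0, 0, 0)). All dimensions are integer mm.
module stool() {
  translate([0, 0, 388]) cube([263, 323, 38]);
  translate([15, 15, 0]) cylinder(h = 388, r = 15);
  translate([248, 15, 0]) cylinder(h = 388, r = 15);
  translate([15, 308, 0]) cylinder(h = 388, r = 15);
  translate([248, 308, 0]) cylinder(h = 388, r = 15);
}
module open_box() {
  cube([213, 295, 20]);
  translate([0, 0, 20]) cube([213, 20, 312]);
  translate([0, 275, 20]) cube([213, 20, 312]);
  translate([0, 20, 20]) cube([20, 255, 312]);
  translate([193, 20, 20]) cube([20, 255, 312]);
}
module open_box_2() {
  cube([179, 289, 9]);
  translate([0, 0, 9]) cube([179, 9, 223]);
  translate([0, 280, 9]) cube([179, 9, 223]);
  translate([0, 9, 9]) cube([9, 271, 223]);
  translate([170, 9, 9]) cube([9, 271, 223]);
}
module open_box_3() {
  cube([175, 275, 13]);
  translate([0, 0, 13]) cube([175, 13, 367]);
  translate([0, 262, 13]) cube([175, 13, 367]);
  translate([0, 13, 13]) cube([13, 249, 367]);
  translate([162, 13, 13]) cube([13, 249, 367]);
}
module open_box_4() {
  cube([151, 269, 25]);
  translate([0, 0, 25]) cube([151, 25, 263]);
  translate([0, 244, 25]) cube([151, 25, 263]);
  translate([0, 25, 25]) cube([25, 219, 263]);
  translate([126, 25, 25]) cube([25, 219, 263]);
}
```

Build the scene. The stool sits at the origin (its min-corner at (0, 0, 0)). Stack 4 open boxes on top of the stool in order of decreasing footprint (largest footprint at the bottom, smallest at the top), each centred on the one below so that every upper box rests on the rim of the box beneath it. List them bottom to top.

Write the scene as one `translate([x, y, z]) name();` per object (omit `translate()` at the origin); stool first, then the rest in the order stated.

stool();
translate([25, 14, 426]) open_box();
translate([42, 17, 758]) open_box_2();
translate([44, 24, 990]) open_box_3();
translate([56, 27, 1370]) open_box_4();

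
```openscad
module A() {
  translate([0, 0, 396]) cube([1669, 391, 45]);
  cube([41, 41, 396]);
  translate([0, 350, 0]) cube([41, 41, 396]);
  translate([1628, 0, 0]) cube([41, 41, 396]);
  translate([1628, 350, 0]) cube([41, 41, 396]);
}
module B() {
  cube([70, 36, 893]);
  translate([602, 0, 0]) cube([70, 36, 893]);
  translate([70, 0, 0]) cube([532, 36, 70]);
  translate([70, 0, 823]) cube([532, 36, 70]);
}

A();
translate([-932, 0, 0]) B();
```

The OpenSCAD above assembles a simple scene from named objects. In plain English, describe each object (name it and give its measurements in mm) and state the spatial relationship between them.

A is a long wooden bench with a 1669 mm (x) × 391 mm (y) seat, 45 mm thick, its top surface 441 mm above the floor. Four 41 mm square legs at the seat corners, flush with the edges, run from z = 0 to the seat underside.

B is a picture frame with a 532×753 mm rectangular opening (x by z) and a uniform 70 mm border on every side. Frame depth is 36 mm along y. It is built from two vertical stiles running the full outside height and two horizontal rails spanning the gap between the stiles.

The picture frame is on the floor beside the bench on its −x side.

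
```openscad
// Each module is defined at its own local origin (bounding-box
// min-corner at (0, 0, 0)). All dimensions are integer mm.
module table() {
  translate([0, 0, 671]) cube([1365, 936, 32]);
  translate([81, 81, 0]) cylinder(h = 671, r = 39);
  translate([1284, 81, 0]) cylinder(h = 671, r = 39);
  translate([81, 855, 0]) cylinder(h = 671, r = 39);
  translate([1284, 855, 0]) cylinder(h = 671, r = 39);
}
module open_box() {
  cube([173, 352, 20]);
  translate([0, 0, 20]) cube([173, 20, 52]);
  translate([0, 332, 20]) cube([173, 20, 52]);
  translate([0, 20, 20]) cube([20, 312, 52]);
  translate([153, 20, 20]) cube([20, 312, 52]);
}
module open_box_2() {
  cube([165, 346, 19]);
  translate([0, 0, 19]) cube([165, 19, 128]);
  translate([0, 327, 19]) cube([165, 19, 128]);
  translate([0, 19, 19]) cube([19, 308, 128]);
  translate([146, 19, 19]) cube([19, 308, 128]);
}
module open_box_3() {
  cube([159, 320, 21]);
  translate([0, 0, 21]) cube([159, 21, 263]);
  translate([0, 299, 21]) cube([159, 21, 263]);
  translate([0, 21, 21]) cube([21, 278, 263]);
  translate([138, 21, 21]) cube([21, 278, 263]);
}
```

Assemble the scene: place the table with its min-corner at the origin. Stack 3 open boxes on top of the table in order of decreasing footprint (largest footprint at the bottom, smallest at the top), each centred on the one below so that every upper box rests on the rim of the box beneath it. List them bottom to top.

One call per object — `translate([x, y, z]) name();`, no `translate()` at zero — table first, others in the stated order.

table();
translate([596, 292, 703]) open_box();
translate([600, 295, 775]) open_box_2();
translate([603, 308, 922]) open_box_3();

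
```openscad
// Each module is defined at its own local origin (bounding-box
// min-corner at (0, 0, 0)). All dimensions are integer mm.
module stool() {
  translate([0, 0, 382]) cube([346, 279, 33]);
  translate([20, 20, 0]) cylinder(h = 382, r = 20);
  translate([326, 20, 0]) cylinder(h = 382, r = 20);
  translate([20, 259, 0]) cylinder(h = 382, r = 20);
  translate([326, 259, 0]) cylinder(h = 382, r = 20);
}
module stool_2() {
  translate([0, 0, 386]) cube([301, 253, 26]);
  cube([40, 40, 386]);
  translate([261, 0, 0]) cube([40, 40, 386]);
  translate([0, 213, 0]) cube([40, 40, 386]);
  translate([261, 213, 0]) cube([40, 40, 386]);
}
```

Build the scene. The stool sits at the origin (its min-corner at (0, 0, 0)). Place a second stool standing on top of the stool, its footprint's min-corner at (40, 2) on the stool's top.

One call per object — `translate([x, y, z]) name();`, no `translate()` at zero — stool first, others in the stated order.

stool();
translate([40, 2, 415]) stool_2();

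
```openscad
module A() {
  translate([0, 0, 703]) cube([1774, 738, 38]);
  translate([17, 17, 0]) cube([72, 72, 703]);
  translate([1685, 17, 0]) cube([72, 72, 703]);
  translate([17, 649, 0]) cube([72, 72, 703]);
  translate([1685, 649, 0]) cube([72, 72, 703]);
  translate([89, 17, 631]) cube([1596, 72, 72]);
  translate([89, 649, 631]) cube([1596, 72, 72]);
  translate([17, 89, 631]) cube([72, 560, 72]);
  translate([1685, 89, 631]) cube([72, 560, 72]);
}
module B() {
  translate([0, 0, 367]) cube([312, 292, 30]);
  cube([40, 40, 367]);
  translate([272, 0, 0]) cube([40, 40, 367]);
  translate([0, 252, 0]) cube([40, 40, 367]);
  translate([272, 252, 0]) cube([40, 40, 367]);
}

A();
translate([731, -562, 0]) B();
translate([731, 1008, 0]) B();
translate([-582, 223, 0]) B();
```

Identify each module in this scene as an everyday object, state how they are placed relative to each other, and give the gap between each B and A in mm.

A is a table. B is a stool. Three stools sit around the table at the −y, +y, −x sides. The gap between each stool and the table is 270 mm.

Each stool's nearest face is 270 mm from the table's bounding box.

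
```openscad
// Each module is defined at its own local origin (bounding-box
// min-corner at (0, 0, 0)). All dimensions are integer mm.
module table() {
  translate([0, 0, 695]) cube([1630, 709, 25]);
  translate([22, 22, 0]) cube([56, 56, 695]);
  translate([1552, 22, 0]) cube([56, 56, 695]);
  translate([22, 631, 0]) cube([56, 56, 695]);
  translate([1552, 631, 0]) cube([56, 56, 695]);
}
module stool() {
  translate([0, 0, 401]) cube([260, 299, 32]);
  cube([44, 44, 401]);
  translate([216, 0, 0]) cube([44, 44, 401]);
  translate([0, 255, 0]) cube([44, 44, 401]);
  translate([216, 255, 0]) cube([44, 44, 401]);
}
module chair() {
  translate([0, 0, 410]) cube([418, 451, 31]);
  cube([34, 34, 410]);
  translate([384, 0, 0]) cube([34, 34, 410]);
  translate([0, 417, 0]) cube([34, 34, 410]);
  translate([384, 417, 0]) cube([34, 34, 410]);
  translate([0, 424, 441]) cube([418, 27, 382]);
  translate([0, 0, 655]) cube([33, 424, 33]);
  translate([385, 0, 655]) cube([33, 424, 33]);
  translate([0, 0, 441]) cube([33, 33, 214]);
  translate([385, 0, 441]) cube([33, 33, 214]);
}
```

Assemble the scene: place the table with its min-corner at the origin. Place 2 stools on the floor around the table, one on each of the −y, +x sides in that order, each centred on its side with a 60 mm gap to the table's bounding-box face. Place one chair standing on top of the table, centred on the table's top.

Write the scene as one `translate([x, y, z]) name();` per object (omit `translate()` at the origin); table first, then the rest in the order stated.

table();
translate([685, -359, 0]) stool();
translate([1690, 205, 0]) stool();
translate([606, 129, 720]) chair();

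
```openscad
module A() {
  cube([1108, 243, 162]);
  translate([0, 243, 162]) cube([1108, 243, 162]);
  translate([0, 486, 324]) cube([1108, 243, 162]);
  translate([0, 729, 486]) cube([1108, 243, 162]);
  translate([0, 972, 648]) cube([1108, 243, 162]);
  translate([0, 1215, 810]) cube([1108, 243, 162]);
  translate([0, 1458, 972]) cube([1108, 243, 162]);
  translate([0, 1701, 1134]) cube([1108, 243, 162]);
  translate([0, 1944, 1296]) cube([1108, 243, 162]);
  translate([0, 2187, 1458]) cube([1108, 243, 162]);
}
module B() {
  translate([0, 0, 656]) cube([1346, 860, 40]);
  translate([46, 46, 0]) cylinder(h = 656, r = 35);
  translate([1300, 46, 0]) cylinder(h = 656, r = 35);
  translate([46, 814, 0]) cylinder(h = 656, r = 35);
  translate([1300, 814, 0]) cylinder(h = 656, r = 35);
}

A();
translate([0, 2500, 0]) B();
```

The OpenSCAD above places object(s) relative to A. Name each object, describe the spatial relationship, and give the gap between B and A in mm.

A is a staircase. B is a table. The table is on the floor beside the staircase on its +y side. The gap between the table and the staircase is 70 mm.

The table's nearest face is 70 mm from the staircase's +y face.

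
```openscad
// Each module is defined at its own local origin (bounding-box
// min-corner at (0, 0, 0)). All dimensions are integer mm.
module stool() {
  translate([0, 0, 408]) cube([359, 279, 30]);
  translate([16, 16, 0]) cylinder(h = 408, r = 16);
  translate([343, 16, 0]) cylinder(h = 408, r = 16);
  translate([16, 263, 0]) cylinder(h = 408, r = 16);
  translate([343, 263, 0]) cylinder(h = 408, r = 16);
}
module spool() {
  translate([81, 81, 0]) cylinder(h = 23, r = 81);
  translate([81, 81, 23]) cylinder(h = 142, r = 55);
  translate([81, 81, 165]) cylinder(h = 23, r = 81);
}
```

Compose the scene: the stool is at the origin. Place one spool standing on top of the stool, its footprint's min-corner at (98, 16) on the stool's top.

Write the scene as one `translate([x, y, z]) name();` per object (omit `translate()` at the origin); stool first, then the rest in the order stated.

stool();
translate([98, 16, 438]) spool();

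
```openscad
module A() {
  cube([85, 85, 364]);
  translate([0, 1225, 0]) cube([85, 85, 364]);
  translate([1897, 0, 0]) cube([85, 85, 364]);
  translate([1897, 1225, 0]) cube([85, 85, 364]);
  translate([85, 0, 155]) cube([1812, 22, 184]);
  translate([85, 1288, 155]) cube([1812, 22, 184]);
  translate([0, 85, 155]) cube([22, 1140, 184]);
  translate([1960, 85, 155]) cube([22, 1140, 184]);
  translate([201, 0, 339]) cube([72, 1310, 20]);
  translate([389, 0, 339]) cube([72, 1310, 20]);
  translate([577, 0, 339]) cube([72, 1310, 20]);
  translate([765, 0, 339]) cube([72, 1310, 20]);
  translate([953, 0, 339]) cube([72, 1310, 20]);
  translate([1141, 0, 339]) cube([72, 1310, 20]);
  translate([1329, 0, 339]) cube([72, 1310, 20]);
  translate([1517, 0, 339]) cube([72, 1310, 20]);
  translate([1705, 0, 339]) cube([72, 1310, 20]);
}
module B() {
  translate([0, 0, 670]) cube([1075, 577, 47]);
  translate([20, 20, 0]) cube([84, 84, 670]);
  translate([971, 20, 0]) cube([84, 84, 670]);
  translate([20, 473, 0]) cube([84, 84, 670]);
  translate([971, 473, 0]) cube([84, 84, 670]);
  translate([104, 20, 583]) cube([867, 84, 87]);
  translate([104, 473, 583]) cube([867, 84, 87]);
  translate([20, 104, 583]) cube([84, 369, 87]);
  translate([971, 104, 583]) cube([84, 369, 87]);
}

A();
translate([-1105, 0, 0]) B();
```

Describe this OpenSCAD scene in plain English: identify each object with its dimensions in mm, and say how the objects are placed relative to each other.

A is a bed frame 1982 mm long (x) by 1310 mm wide (y). Four 85×85 mm corner posts, 364 mm tall, at the corners of the footprint. Four rails of 22 mm thickness and 184 mm height run between adjacent posts with their undersides at z = 155 mm, their outer faces flush with the outside of the frame (the two x-running rails run between the posts' inner faces; the two y-running rails run between the posts' inner faces). 9 slats, each 72 mm wide (x) and 20 mm thick, lie across the top of the two x-running rails, running the full 1310 mm width of the frame in y; the slats are evenly spaced along x between the inner faces of the end posts with equal gaps (rounded down to the nearest mm) at the −x end and between each pair — any rounding remainder accumulates at the +x end.

B is a rectangular dining table. The top is 1075×577×47 mm with its upper surface at z = 717 mm. It stands on four 84×84 mm square legs, each inset 20 mm from the nearest pair of top edges, running from the floor to the underside of the top. Four apron rails, 84 mm thick and 87 mm tall, run between adjacent legs with their top edges flush with the underside of the top and their outer faces flush with the legs' outer faces.

The table is on the floor beside the bed frame on its −x side.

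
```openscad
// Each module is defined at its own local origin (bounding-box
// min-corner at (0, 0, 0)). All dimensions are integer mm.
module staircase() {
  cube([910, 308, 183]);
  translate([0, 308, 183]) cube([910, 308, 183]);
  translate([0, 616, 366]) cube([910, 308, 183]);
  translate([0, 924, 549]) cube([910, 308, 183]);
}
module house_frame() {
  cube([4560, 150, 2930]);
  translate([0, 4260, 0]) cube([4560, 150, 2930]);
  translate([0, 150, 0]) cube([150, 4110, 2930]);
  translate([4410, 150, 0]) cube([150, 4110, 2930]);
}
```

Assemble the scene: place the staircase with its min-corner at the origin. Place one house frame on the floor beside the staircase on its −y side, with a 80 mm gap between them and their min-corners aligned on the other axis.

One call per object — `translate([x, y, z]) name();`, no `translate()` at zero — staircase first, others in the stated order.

staircase();
translate([0, -4490, 0]) house_frame();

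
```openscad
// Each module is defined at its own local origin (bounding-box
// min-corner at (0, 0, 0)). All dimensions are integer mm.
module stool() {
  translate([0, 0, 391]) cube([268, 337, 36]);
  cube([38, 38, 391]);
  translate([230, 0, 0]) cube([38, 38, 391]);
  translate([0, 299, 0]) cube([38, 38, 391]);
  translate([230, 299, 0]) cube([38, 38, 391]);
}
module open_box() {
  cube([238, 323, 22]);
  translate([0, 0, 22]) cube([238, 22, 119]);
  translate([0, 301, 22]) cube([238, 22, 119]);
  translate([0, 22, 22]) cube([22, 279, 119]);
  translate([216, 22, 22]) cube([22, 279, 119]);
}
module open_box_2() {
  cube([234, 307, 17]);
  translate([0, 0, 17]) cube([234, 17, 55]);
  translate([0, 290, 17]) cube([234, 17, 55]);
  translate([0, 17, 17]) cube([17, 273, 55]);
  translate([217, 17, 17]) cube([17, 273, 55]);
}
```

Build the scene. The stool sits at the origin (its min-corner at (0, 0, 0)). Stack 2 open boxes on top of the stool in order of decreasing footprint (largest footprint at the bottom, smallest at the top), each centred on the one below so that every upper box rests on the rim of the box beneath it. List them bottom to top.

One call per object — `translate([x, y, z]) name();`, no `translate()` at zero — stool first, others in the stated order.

stool();
translate([15, 7, 427]) open_box();
translate([17, 15, 568]) open_box_2();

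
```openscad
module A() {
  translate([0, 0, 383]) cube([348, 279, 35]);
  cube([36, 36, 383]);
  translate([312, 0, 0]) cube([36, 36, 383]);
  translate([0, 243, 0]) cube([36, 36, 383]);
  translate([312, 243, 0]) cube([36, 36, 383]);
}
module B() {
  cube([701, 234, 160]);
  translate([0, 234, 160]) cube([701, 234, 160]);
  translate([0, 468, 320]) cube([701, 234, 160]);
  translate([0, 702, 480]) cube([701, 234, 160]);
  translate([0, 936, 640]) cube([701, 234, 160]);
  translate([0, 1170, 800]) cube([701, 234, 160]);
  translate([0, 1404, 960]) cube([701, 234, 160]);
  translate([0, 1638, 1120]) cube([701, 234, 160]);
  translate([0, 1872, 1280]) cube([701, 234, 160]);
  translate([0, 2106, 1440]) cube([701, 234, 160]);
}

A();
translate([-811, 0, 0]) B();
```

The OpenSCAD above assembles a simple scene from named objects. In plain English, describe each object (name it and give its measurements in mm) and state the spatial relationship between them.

A is a four-legged stool. The seat is a 348×279×35 mm slab whose top surface is at z = 418 mm; four square legs, each 36×36 mm in cross-section, run from the floor (z = 0) to the underside of the seat, each flush with a corner of the seat.

B is a run of 10 identical solid stair steps. Each tread is 701×234 mm and each step block is 160 mm high. Step 1 rests on the floor; step k is offset from step 1 by (k−1)×234 mm in y and (k−1)×160 mm in z.

The staircase is on the floor beside the stool on its −x side.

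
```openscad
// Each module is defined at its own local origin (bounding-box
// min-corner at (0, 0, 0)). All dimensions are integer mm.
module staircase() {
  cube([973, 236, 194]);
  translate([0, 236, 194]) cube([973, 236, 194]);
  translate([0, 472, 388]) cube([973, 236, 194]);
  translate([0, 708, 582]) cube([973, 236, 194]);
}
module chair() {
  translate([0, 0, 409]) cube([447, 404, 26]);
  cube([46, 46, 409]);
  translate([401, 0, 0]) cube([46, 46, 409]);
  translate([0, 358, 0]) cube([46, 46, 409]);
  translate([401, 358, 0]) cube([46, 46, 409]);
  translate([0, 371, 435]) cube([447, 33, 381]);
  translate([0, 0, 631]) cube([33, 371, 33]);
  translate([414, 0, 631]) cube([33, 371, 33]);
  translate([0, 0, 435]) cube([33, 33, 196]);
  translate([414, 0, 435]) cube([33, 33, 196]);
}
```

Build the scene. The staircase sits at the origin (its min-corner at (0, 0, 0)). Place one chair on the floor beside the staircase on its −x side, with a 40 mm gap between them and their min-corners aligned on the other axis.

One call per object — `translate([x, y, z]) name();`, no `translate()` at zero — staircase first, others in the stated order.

staircase();
translate([-487, 0, 0]) chair();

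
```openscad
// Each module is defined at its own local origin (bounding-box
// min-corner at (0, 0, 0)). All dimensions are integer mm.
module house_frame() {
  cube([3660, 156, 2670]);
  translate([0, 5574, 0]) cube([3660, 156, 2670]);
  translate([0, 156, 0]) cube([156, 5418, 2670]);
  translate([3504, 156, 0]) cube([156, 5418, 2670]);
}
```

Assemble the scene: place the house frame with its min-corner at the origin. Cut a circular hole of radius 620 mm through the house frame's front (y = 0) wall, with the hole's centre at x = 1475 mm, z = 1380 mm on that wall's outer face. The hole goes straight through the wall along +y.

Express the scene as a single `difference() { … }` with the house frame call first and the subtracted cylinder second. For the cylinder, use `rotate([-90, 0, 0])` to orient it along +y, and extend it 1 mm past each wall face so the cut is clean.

difference() {
  house_frame();
  translate([1475, -1, 1380]) rotate([-90, 0, 0]) cylinder(h = 158, r = 620);
}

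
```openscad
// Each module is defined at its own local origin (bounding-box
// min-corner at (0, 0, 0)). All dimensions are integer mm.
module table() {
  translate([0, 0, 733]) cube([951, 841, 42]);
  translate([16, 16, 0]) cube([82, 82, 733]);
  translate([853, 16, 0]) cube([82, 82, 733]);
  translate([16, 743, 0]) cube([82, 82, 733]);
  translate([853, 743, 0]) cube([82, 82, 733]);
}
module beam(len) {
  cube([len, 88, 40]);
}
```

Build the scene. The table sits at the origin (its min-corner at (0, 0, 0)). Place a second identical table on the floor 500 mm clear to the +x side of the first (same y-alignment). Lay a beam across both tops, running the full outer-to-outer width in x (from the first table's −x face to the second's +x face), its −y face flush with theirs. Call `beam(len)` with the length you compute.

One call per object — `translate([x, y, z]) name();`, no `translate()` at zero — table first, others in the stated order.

table();
translate([1451, 0, 0]) table();
translate([0, 0, 775]) beam(2402);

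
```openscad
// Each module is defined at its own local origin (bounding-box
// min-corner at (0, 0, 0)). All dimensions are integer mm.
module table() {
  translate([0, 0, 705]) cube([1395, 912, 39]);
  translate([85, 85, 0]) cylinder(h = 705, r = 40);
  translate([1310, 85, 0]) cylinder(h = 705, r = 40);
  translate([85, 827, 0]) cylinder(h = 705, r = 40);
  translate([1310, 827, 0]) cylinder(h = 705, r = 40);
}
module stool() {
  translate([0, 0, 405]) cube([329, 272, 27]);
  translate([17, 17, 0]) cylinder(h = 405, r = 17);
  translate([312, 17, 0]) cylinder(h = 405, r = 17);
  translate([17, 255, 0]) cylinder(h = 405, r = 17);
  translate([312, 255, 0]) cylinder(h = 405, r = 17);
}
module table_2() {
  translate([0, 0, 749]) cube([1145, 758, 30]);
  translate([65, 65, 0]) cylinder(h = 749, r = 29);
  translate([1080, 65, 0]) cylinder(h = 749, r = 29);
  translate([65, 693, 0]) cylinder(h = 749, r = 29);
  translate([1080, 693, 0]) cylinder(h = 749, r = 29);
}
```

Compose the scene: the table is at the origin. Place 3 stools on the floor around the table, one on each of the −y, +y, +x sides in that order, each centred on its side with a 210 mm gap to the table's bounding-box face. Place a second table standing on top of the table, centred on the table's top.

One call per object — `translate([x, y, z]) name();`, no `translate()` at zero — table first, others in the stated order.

table();
translate([533, -482, 0]) stool();
translate([533, 1122, 0]) stool();
translate([1605, 320, 0]) stool();
translate([125, 77, 744]) table_2();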